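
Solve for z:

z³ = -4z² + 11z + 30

Rearrange: z³ + 4z² - 11z - 30 = 0.
Possible rational roots are divisors of -30. Testing z = 3 gives 0, so (z - 3) is a factor.
Divide: z³ + 4z² - 11z - 30 = (z - 3)(z² + 7z + 10).
Factor the quadratic: z = -2 or z = -5.

z = -5 or z = -2 or z = 3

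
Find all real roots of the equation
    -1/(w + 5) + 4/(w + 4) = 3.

w = -5.1547 or w = -2.8453

Multiply both sides by (w + 5)(w + 4):
-(w + 4) + 4(w + 5) = 3(w + 5)(w + 4).
Expand and collect terms: 3w² + 24w + 44 = 0.
By the quadratic formula, w = (-24 ± √48) / 6, so w ≈ -2.8453 or w ≈ -5.1547.
Neither value makes a denominator zero (w ≠ -5, w ≠ -4), so both are valid.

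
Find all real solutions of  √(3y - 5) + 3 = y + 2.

y = 2 or y = 3

Isolate the radical: √(3y - 5) = y - 1.
Square both sides: 3y - 5 = (y - 1)².
Expand and rearrange: y² - 5y + 6 = 0.
Solving gives y = 3 or y = 2.
Check each candidate in the original equation:
  y = 3: √(4) = 2, while y - 1 = 2 — valid.
  y = 2: √(1) = 1, while y - 1 = 1 — valid.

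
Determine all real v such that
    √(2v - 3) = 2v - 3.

Square both sides: 2v - 3 = (2v - 3)².
Expand and rearrange: 4v² - 14v + 12 = 0.
Solving gives v = 2 or v = 1.5.
Check each candidate in the original equation:
  v = 2: √(1) = 1, while 2v - 3 = 1 — valid.
  v = 1.5: √(0) = 0, while 2v - 3 = 0 — valid.

v = 1.5 or v = 2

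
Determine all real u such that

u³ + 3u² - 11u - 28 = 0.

u = -4 or u = -2.1926 or u = 3.1926

Possible rational roots are divisors of -28. Testing u = -4 gives 0, so (u + 4) is a factor.
Divide: u³ + 3u² - 11u - 28 = (u + 4)(u² - u - 7).
Apply the quadratic formula to u² - u - 7 = 0: u = (1 ± √29)/2, i.e. u ≈ 3.1926 or u ≈ -2.1926.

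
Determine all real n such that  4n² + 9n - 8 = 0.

Discriminant: (9)² − 4·4·(-8) = 209.
Quadratic formula: n = (-9 ± √209) / 8.
So n = -9/8 + √(209)/8 ≈ 0.6821 or n = -√(209)/8 - 9/8 ≈ -2.9321.

n = -2.9321 or n = 0.6821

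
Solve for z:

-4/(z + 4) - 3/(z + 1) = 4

Multiply both sides by (z + 4)(z + 1):
-4(z + 1) - 3(z + 4) = 4(z + 4)(z + 1).
Expand and collect terms: 4z² + 27z + 32 = 0.
By the quadratic formula, z = (-27 ± √217) / 8, so z ≈ -1.5336 or z ≈ -5.2164.
Neither value makes a denominator zero (z ≠ -4, z ≠ -1), so both are valid.

z = -5.2164 or z = -1.5336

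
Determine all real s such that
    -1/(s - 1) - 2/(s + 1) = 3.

s = -1.7583 or s = 0.7583

Multiply both sides by (s - 1)(s + 1):
-(s + 1) - 2(s - 1) = 3(s - 1)(s + 1).
Expand and collect terms: 3s² + 3s - 4 = 0.
By the quadratic formula, s = (-3 ± √57) / 6, so s ≈ 0.7583 or s ≈ -1.7583.
Neither value makes a denominator zero (s ≠ 1, s ≠ -1), so both are valid.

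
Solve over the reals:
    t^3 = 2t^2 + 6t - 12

t = -2.4495 or t = 2 or t = 2.4495

Rearrange: t^3 - 2t^2 - 6t + 12 = 0.
Possible rational roots are divisors of 12. Testing t = 2 gives 0, so (t - 2) is a factor.
Divide: t^3 - 2t^2 - 6t + 12 = (t - 2)(t^2 - 6).
Apply the quadratic formula to t^2 - 6 = 0: t = (0 +/- sqrt(24))/2, i.e. t ~= 2.4495 or t ~= -2.4495.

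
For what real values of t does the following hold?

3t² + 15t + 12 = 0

Factor: 3(t + 1)(t + 4) = 0.
So t = -1 or t = -4.

t = -4 or t = -1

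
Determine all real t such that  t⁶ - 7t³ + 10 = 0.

t = 1.2599 or t = 1.71

Let u = t³. The equation becomes u² - 7u + 10 = 0.
Factor: (u - 2)(u - 5) = 0, so u = 2 or u = 5.
t³ = 2 gives t = ∛(2) ≈ 1.2599.
t³ = 5 gives t = ∛(5) ≈ 1.71.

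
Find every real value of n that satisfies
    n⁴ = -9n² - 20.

Let u = n². The equation becomes u² + 9u + 20 = 0.
Factor: (u + 5)(u + 4) = 0, so u = -5 or u = -4.
n² = -5 < 0 has no real solution.
n² = -4 < 0 has no real solution.

No real solutions.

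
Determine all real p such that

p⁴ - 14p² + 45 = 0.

p = -3 or p = -2.2361 or p = 2.2361 or p = 3

Let u = p². The equation becomes u² - 14u + 45 = 0.
Factor: (u - 9)(u - 5) = 0, so u = 9 or u = 5.
p² = 9 gives p = ±3.
p² = 5 gives p = ±√(5) ≈ ±2.2361.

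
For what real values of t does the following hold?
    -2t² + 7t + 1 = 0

Discriminant: (7)² − 4·(-2)·1 = 57.
Quadratic formula: t = (-7 ± √57) / (-4).
So t = 7/4 - √(57)/4 ≈ -0.1375 or t = 7/4 + √(57)/4 ≈ 3.6375.

t = -0.1375 or t = 3.6375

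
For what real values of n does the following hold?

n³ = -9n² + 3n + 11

n = -9.1962 or n = -1 or n = 1.1962

Rearrange: n³ + 9n² - 3n - 11 = 0.
Possible rational roots are divisors of -11. Testing n = -1 gives 0, so (n + 1) is a factor.
Divide: n³ + 9n² - 3n - 11 = (n + 1)(n² + 8n - 11).
Apply the quadratic formula to n² + 8n - 11 = 0: n = (-8 ± √108)/2, i.e. n ≈ 1.1962 or n ≈ -9.1962.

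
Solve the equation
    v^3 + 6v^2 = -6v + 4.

Rearrange: v^3 + 6v^2 + 6v - 4 = 0.
Possible rational roots are divisors of -4. Testing v = -2 gives 0, so (v + 2) is a factor.
Divide: v^3 + 6v^2 + 6v - 4 = (v + 2)(v^2 + 4v - 2).
Apply the quadratic formula to v^2 + 4v - 2 = 0: v = (-4 +/- sqrt(24))/2, i.e. v ~= 0.4495 or v ~= -4.4495.

v = -4.4495 or v = -2 or v = 0.4495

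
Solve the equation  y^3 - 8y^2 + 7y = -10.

y = -0.7417 or y = 2 or y = 6.7417

Rearrange: y^3 - 8y^2 + 7y + 10 = 0.
Possible rational roots are divisors of 10. Testing y = 2 gives 0, so (y - 2) is a factor.
Divide: y^3 - 8y^2 + 7y + 10 = (y - 2)(y^2 - 6y - 5).
Apply the quadratic formula to y^2 - 6y - 5 = 0: y = (6 +/- sqrt(56))/2, i.e. y ~= 6.7417 or y ~= -0.7417.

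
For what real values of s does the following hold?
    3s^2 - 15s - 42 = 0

Factor: 3(s - 7)(s + 2) = 0.
So s = 7 or s = -2.

s = -2 or s = 7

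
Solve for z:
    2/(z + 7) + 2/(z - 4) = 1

Multiply both sides by (z + 7)(z - 4):
2(z - 4) + 2(z + 7) = (z + 7)(z - 4).
Expand and collect terms: z² - z - 34 = 0.
By the quadratic formula, z = (1 ± √137) / 2, so z ≈ 6.3523 or z ≈ -5.3523.
Neither value makes a denominator zero (z ≠ -7, z ≠ 4), so both are valid.

z = -5.3523 or z = 6.3523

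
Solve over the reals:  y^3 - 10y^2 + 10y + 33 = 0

Possible rational roots are divisors of 33. Testing y = 3 gives 0, so (y - 3) is a factor.
Divide: y^3 - 10y^2 + 10y + 33 = (y - 3)(y^2 - 7y - 11).
Apply the quadratic formula to y^2 - 7y - 11 = 0: y = (7 +/- sqrt(93))/2, i.e. y ~= 8.3218 or y ~= -1.3218.

y = -1.3218 or y = 3 or y = 8.3218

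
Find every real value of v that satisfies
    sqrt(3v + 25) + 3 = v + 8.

v = 0

Isolate the radical: sqrt(3v + 25) = v + 5.
Square both sides: 3v + 25 = (v + 5)^2.
Expand and rearrange: v^2 + 7v = 0.
Solving gives v = 0 or v = -7.
Check each candidate in the original equation:
  v = 0: sqrt(25) = 5, while v + 5 = 5 — valid.
  v = -7: sqrt(4) = 2, while v + 5 = -2 — extraneous.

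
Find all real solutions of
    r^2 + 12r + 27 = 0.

Factor: (r + 3)(r + 9) = 0.
So r = -3 or r = -9.

r = -9 or r = -3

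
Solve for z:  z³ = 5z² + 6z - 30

Rearrange: z³ - 5z² - 6z + 30 = 0.
Possible rational roots are divisors of 30. Testing z = 5 gives 0, so (z - 5) is a factor.
Divide: z³ - 5z² - 6z + 30 = (z - 5)(z² - 6).
Apply the quadratic formula to z² - 6 = 0: z = (0 ± √24)/2, i.e. z ≈ 2.4495 or z ≈ -2.4495.

z = -2.4495 or z = 2.4495 or z = 5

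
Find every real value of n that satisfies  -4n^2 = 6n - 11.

n = -2.57 or n = 1.07

Rearrange to standard form: -4n^2 - 6n + 11 = 0.
Discriminant: (-6)^2 - 4*(-4)*11 = 212.
Quadratic formula: n = (6 +/- sqrt(212)) / (-8).
So n = -sqrt(53)/4 - 3/4 ~= -2.57 or n = -3/4 + sqrt(53)/4 ~= 1.07.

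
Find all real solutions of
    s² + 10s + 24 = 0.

s = -6 or s = -4

Factor: (s + 6)(s + 4) = 0.
So s = -6 or s = -4.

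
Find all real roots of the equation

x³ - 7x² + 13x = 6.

Rearrange: x³ - 7x² + 13x - 6 = 0.
Possible rational roots are divisors of -6. Testing x = 2 gives 0, so (x - 2) is a factor.
Divide: x³ - 7x² + 13x - 6 = (x - 2)(x² - 5x + 3).
Apply the quadratic formula to x² - 5x + 3 = 0: x = (5 ± √13)/2, i.e. x ≈ 4.3028 or x ≈ 0.6972.

x = 0.6972 or x = 2 or x = 4.3028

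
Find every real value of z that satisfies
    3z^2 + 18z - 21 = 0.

z = -7 or z = 1

Factor: 3(z - 1)(z + 7) = 0.
So z = 1 or z = -7.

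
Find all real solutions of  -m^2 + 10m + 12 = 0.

m = -1.0828 or m = 11.0828

Discriminant: (10)^2 - 4*(-1)*12 = 148.
Quadratic formula: m = (-10 +/- sqrt(148)) / (-2).
So m = 5 - sqrt(37) ~= -1.0828 or m = 5 + sqrt(37) ~= 11.0828.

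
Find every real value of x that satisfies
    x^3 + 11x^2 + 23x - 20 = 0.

Possible rational roots are divisors of -20. Testing x = -4 gives 0, so (x + 4) is a factor.
Divide: x^3 + 11x^2 + 23x - 20 = (x + 4)(x^2 + 7x - 5).
Apply the quadratic formula to x^2 + 7x - 5 = 0: x = (-7 +/- sqrt(69))/2, i.e. x ~= 0.6533 or x ~= -7.6533.

x = -7.6533 or x = -4 or x = 0.6533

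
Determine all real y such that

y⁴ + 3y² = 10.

y = -1.4142 or y = 1.4142

Let u = y². The equation becomes u² + 3u - 10 = 0.
Factor: (u + 5)(u - 2) = 0, so u = -5 or u = 2.
y² = -5 < 0 has no real solution.
y² = 2 gives y = ±√(2) ≈ ±1.4142.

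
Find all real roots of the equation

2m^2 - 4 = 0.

m = -1.4142 or m = 1.4142

Discriminant: (0)^2 - 4*2*(-4) = 32.
Quadratic formula: m = (0 +/- sqrt(32)) / 4.
So m = sqrt(2) ~= 1.4142 or m = -sqrt(2) ~= -1.4142.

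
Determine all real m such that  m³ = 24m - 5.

Rearrange: m³ - 24m + 5 = 0.
Possible rational roots are divisors of 5. Testing m = -5 gives 0, so (m + 5) is a factor.
Divide: m³ - 24m + 5 = (m + 5)(m² - 5m + 1).
Apply the quadratic formula to m² - 5m + 1 = 0: m = (5 ± √21)/2, i.e. m ≈ 4.7913 or m ≈ 0.2087.

m = -5 or m = 0.2087 or m = 4.7913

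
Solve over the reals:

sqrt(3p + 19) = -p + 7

Square both sides: 3p + 19 = (-p + 7)^2.
Expand and rearrange: p^2 - 17p + 30 = 0.
Solving gives p = 15 or p = 2.
Check each candidate in the original equation:
  p = 15: sqrt(64) = 8, while -p + 7 = -8 — extraneous.
  p = 2: sqrt(25) = 5, while -p + 7 = 5 — valid.

p = 2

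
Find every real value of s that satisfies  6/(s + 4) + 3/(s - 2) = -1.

Multiply both sides by (s + 4)(s - 2):
6(s - 2) + 3(s + 4) = -(s + 4)(s - 2).
Expand and collect terms: -s^2 - 11s + 8 = 0.
By the quadratic formula, s = (11 +/- sqrt(153)) / -2, so s ~= -11.6847 or s ~= 0.6847.
Neither value makes a denominator zero (s != -4, s != 2), so both are valid.

s = -11.6847 or s = 0.6847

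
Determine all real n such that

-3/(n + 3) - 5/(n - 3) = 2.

n = -5.1623 or n = 1.1623

Multiply both sides by (n + 3)(n - 3):
-3(n - 3) - 5(n + 3) = 2(n + 3)(n - 3).
Expand and collect terms: 2n² + 8n - 12 = 0.
By the quadratic formula, n = (-8 ± √160) / 4, so n ≈ 1.1623 or n ≈ -5.1623.
Neither value makes a denominator zero (n ≠ -3, n ≠ 3), so both are valid.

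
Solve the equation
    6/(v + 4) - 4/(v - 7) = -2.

v = -6.6158 or v = 8.6158

Multiply both sides by (v + 4)(v - 7):
6(v - 7) - 4(v + 4) = -2(v + 4)(v - 7).
Expand and collect terms: -2v² + 4v + 114 = 0.
By the quadratic formula, v = (-4 ± √928) / -4, so v ≈ -6.6158 or v ≈ 8.6158.
Neither value makes a denominator zero (v ≠ -4, v ≠ 7), so both are valid.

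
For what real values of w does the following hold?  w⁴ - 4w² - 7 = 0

Let u = w². The equation becomes u² - 4u - 7 = 0.
By the quadratic formula, u = 2 + √(11) or u = 2 - √(11).
w² = 2 + √(11) gives w = ±√(2 + √(11)) ≈ ±2.3058.
w² = 2 - √(11) < 0 has no real solution.

w = -2.3058 or w = 2.3058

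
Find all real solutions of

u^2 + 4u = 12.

u = -6 or u = 2

Bring every term to one side: u^2 + 4u - 12 = 0.
Factor: (u + 6)(u - 2) = 0.
So u = -6 or u = 2.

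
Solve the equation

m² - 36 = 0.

Factor: (m - 6)(m + 6) = 0.
So m = 6 or m = -6.

m = -6 or m = 6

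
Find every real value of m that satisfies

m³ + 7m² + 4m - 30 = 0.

Possible rational roots are divisors of -30. Testing m = -5 gives 0, so (m + 5) is a factor.
Divide: m³ + 7m² + 4m - 30 = (m + 5)(m² + 2m - 6).
Apply the quadratic formula to m² + 2m - 6 = 0: m = (-2 ± √28)/2, i.e. m ≈ 1.6458 or m ≈ -3.6458.

m = -5 or m = -3.6458 or m = 1.6458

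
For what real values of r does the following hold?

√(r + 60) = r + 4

Square both sides: r + 60 = (r + 4)².
Expand and rearrange: r² + 7r - 44 = 0.
Solving gives r = 4 or r = -11.
Check each candidate in the original equation:
  r = 4: √(64) = 8, while r + 4 = 8 — valid.
  r = -11: √(49) = 7, while r + 4 = -7 — extraneous.

r = 4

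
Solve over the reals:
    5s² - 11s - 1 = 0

Discriminant: (-11)² − 4·5·(-1) = 141.
Quadratic formula: s = (11 ± √141) / 10.
So s = 11/10 + √(141)/10 ≈ 2.2874 or s = 11/10 - √(141)/10 ≈ -0.0874.

s = -0.0874 or s = 2.2874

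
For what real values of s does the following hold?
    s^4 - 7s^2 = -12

Let u = s^2. The equation becomes u^2 - 7u + 12 = 0.
Factor: (u - 4)(u - 3) = 0, so u = 4 or u = 3.
s^2 = 4 gives s = +/-2.
s^2 = 3 gives s = +/-sqrt(3) ~= +/-1.7321.

s = -2 or s = -1.7321 or s = 1.7321 or s = 2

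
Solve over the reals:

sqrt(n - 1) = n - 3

n = 5

Square both sides: n - 1 = (n - 3)^2.
Expand and rearrange: n^2 - 7n + 10 = 0.
Solving gives n = 5 or n = 2.
Check each candidate in the original equation:
  n = 5: sqrt(4) = 2, while n - 3 = 2 — valid.
  n = 2: sqrt(1) = 1, while n - 3 = -1 — extraneous.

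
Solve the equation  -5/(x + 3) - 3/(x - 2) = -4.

x = -1.9495 or x = 2.9495

Multiply both sides by (x + 3)(x - 2):
-5(x - 2) - 3(x + 3) = -4(x + 3)(x - 2).
Expand and collect terms: -4x² + 4x + 23 = 0.
By the quadratic formula, x = (-4 ± √384) / -8, so x ≈ -1.9495 or x ≈ 2.9495.
Neither value makes a denominator zero (x ≠ -3, x ≠ 2), so both are valid.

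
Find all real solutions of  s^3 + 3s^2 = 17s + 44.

Rearrange: s^3 + 3s^2 - 17s - 44 = 0.
Possible rational roots are divisors of -44. Testing s = 4 gives 0, so (s - 4) is a factor.
Divide: s^3 + 3s^2 - 17s - 44 = (s - 4)(s^2 + 7s + 11).
Apply the quadratic formula to s^2 + 7s + 11 = 0: s = (-7 +/- sqrt(5))/2, i.e. s ~= -2.382 or s ~= -4.618.

s = -4.618 or s = -2.382 or s = 4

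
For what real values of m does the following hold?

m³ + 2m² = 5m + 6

m = -3 or m = -1 or m = 2

Rearrange: m³ + 2m² - 5m - 6 = 0.
Possible rational roots are divisors of -6. Testing m = -3 gives 0, so (m + 3) is a factor.
Divide: m³ + 2m² - 5m - 6 = (m + 3)(m² - m - 2).
Factor the quadratic: m = 2 or m = -1.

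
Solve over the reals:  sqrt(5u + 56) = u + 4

u = 5

Square both sides: 5u + 56 = (u + 4)^2.
Expand and rearrange: u^2 + 3u - 40 = 0.
Solving gives u = 5 or u = -8.
Check each candidate in the original equation:
  u = 5: sqrt(81) = 9, while u + 4 = 9 — valid.
  u = -8: sqrt(16) = 4, while u + 4 = -4 — extraneous.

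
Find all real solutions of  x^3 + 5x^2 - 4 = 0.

x = -4.8284 or x = -1 or x = 0.8284

Possible rational roots are divisors of -4. Testing x = -1 gives 0, so (x + 1) is a factor.
Divide: x^3 + 5x^2 - 4 = (x + 1)(x^2 + 4x - 4).
Apply the quadratic formula to x^2 + 4x - 4 = 0: x = (-4 +/- sqrt(32))/2, i.e. x ~= 0.8284 or x ~= -4.8284.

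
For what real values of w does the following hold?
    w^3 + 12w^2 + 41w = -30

w = -6 or w = -5 or w = -1

Rearrange: w^3 + 12w^2 + 41w + 30 = 0.
Possible rational roots are divisors of 30. Testing w = -5 gives 0, so (w + 5) is a factor.
Divide: w^3 + 12w^2 + 41w + 30 = (w + 5)(w^2 + 7w + 6).
Factor the quadratic: w = -1 or w = -6.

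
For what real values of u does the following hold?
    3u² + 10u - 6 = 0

Discriminant: (10)² − 4·3·(-6) = 172.
Quadratic formula: u = (-10 ± √172) / 6.
So u = -5/3 + √(43)/3 ≈ 0.5191 or u = -√(43)/3 - 5/3 ≈ -3.8525.

u = -3.8525 or u = 0.5191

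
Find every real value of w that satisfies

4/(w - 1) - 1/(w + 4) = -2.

w = -3 or w = -1.5

Multiply both sides by (w - 1)(w + 4):
4(w + 4) - (w - 1) = -2(w - 1)(w + 4).
Expand and collect terms: -2w² - 9w - 9 = 0.
Factor or apply the quadratic formula: w = -3 or w = -1.5.
Neither value makes a denominator zero (w ≠ 1, w ≠ -4), so both are valid.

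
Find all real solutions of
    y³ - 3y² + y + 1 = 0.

y = -0.4142 or y = 1 or y = 2.4142

Possible rational roots are divisors of 1. Testing y = 1 gives 0, so (y - 1) is a factor.
Divide: y³ - 3y² + y + 1 = (y - 1)(y² - 2y - 1).
Apply the quadratic formula to y² - 2y - 1 = 0: y = (2 ± √8)/2, i.e. y ≈ 2.4142 or y ≈ -0.4142.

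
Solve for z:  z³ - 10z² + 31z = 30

z = 2 or z = 3 or z = 5

Rearrange: z³ - 10z² + 31z - 30 = 0.
Possible rational roots are divisors of -30. Testing z = 5 gives 0, so (z - 5) is a factor.
Divide: z³ - 10z² + 31z - 30 = (z - 5)(z² - 5z + 6).
Factor the quadratic: z = 3 or z = 2.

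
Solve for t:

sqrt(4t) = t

t = 0 or t = 4

Square both sides: 4t = (t)^2.
Expand and rearrange: t^2 - 4t = 0.
Solving gives t = 4 or t = 0.
Check each candidate in the original equation:
  t = 4: sqrt(16) = 4, while t = 4 — valid.
  t = 0: sqrt(0) = 0, while t = 0 — valid.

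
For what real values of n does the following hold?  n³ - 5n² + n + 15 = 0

Possible rational roots are divisors of 15. Testing n = 3 gives 0, so (n - 3) is a factor.
Divide: n³ - 5n² + n + 15 = (n - 3)(n² - 2n - 5).
Apply the quadratic formula to n² - 2n - 5 = 0: n = (2 ± √24)/2, i.e. n ≈ 3.4495 or n ≈ -1.4495.

n = -1.4495 or n = 3 or n = 3.4495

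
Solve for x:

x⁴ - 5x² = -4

Let u = x². The equation becomes u² - 5u + 4 = 0.
Factor: (u - 4)(u - 1) = 0, so u = 4 or u = 1.
x² = 4 gives x = ±2.
x² = 1 gives x = ±1.

x = -2 or x = -1 or x = 1 or x = 2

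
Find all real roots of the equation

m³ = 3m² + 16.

Rearrange: m³ - 3m² - 16 = 0.
Possible rational roots are divisors of -16. Testing m = 4 gives 0, so (m - 4) is a factor.
Divide: m³ - 3m² - 16 = (m - 4)(m² + m + 4).
The quadratic m² + m + 4 has discriminant -15 < 0, so no further real roots.

m = 4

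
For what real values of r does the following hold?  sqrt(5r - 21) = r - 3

r = 5 or r = 6

Square both sides: 5r - 21 = (r - 3)^2.
Expand and rearrange: r^2 - 11r + 30 = 0.
Solving gives r = 6 or r = 5.
Check each candidate in the original equation:
  r = 6: sqrt(9) = 3, while r - 3 = 3 — valid.
  r = 5: sqrt(4) = 2, while r - 3 = 2 — valid.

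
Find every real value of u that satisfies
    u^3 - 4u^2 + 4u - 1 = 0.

Possible rational roots are divisors of -1. Testing u = 1 gives 0, so (u - 1) is a factor.
Divide: u^3 - 4u^2 + 4u - 1 = (u - 1)(u^2 - 3u + 1).
Apply the quadratic formula to u^2 - 3u + 1 = 0: u = (3 +/- sqrt(5))/2, i.e. u ~= 2.618 or u ~= 0.382.

u = 0.382 or u = 1 or u = 2.618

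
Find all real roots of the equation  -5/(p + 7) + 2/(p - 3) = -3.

Multiply both sides by (p + 7)(p - 3):
-5(p - 3) + 2(p + 7) = -3(p + 7)(p - 3).
Expand and collect terms: -3p^2 - 9p + 34 = 0.
By the quadratic formula, p = (9 +/- sqrt(489)) / -6, so p ~= -5.1856 or p ~= 2.1856.
Neither value makes a denominator zero (p != -7, p != 3), so both are valid.

p = -5.1856 or p = 2.1856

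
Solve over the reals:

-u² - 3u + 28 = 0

Factor: -1(u + 7)(u - 4) = 0.
So u = -7 or u = 4.

u = -7 or u = 4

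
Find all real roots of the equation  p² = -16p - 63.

Bring every term to one side: p² + 16p + 63 = 0.
Factor: (p + 9)(p + 7) = 0.
So p = -9 or p = -7.

p = -9 or p = -7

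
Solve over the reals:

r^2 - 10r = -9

Bring every term to one side: r^2 - 10r + 9 = 0.
Factor: (r - 9)(r - 1) = 0.
So r = 9 or r = 1.

r = 1 or r = 9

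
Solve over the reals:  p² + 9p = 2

p = -9.217 or p = 0.217

Rearrange to standard form: p² + 9p - 2 = 0.
Discriminant: (9)² − 4·1·(-2) = 89.
Quadratic formula: p = (-9 ± √89) / 2.
So p = -9/2 + √(89)/2 ≈ 0.217 or p = -√(89)/2 - 9/2 ≈ -9.217.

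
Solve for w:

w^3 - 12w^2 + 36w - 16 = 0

w = 0.5359 or w = 4 or w = 7.4641

Possible rational roots are divisors of -16. Testing w = 4 gives 0, so (w - 4) is a factor.
Divide: w^3 - 12w^2 + 36w - 16 = (w - 4)(w^2 - 8w + 4).
Apply the quadratic formula to w^2 - 8w + 4 = 0: w = (8 +/- sqrt(48))/2, i.e. w ~= 7.4641 or w ~= 0.5359.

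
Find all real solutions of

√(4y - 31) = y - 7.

y = 8 or y = 10

Square both sides: 4y - 31 = (y - 7)².
Expand and rearrange: y² - 18y + 80 = 0.
Solving gives y = 10 or y = 8.
Check each candidate in the original equation:
  y = 10: √(9) = 3, while y - 7 = 3 — valid.
  y = 8: √(1) = 1, while y - 7 = 1 — valid.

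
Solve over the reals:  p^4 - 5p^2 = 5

Let u = p^2. The equation becomes u^2 - 5u - 5 = 0.
By the quadratic formula, u = 5/2 + 3*sqrt(5)/2 or u = 5/2 - 3*sqrt(5)/2.
p^2 = 5/2 + 3*sqrt(5)/2 gives p = +/-sqrt(5/2 + 3*sqrt(5)/2) ~= +/-2.4195.
p^2 = 5/2 - 3*sqrt(5)/2 < 0 has no real solution.

p = -2.4195 or p = 2.4195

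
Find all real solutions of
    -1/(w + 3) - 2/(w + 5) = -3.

w = -4.4574 or w = -2.5426

Multiply both sides by (w + 3)(w + 5):
-(w + 5) - 2(w + 3) = -3(w + 3)(w + 5).
Expand and collect terms: -3w² - 21w - 34 = 0.
By the quadratic formula, w = (21 ± √33) / -6, so w ≈ -4.4574 or w ≈ -2.5426.
Neither value makes a denominator zero (w ≠ -3, w ≠ -5), so both are valid.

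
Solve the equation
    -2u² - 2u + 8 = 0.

Discriminant: (-2)² − 4·(-2)·8 = 68.
Quadratic formula: u = (2 ± √68) / (-4).
So u = -√(17)/2 - 1/2 ≈ -2.5616 or u = -1/2 + √(17)/2 ≈ 1.5616.

u = -2.5616 or u = 1.5616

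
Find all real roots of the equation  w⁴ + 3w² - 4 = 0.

Let u = w². The equation becomes u² + 3u - 4 = 0.
Factor: (u - 1)(u + 4) = 0, so u = 1 or u = -4.
w² = 1 gives w = ±1.
w² = -4 < 0 has no real solution.

w = -1 or w = 1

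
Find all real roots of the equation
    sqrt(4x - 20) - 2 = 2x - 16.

x = 9

Isolate the radical: sqrt(4x - 20) = 2x - 14.
Square both sides: 4x - 20 = (2x - 14)^2.
Expand and rearrange: 4x^2 - 60x + 216 = 0.
Solving gives x = 9 or x = 6.
Check each candidate in the original equation:
  x = 9: sqrt(16) = 4, while 2x - 14 = 4 — valid.
  x = 6: sqrt(4) = 2, while 2x - 14 = -2 — extraneous.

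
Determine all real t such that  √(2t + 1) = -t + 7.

Square both sides: 2t + 1 = (-t + 7)².
Expand and rearrange: t² - 16t + 48 = 0.
Solving gives t = 12 or t = 4.
Check each candidate in the original equation:
  t = 12: √(25) = 5, while -t + 7 = -5 — extraneous.
  t = 4: √(9) = 3, while -t + 7 = 3 — valid.

t = 4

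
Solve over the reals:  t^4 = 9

Let u = t^2. The equation becomes u^2 - 9 = 0.
Factor: (u - 3)(u + 3) = 0, so u = 3 or u = -3.
t^2 = 3 gives t = +/-sqrt(3) ~= +/-1.7321.
t^2 = -3 < 0 has no real solution.

t = -1.7321 or t = 1.7321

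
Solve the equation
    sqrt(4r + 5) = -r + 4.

Square both sides: 4r + 5 = (-r + 4)^2.
Expand and rearrange: r^2 - 12r + 11 = 0.
Solving gives r = 11 or r = 1.
Check each candidate in the original equation:
  r = 11: sqrt(49) = 7, while -r + 4 = -7 — extraneous.
  r = 1: sqrt(9) = 3, while -r + 4 = 3 — valid.

r = 1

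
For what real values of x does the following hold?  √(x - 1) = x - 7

x = 10

Square both sides: x - 1 = (x - 7)².
Expand and rearrange: x² - 15x + 50 = 0.
Solving gives x = 10 or x = 5.
Check each candidate in the original equation:
  x = 10: √(9) = 3, while x - 7 = 3 — valid.
  x = 5: √(4) = 2, while x - 7 = -2 — extraneous.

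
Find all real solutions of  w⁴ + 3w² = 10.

w = -1.4142 or w = 1.4142

Let u = w². The equation becomes u² + 3u - 10 = 0.
Factor: (u - 2)(u + 5) = 0, so u = 2 or u = -5.
w² = 2 gives w = ±√(2) ≈ ±1.4142.
w² = -5 < 0 has no real solution.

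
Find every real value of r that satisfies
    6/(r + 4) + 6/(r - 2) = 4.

r = -2.8541 or r = 3.8541

Multiply both sides by (r + 4)(r - 2):
6(r - 2) + 6(r + 4) = 4(r + 4)(r - 2).
Expand and collect terms: 4r^2 - 4r - 44 = 0.
By the quadratic formula, r = (4 +/- sqrt(720)) / 8, so r ~= 3.8541 or r ~= -2.8541.
Neither value makes a denominator zero (r != -4, r != 2), so both are valid.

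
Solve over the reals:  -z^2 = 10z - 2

Rearrange to standard form: -z^2 - 10z + 2 = 0.
Discriminant: (-10)^2 - 4*(-1)*2 = 108.
Quadratic formula: z = (10 +/- sqrt(108)) / (-2).
So z = -3*sqrt(3) - 5 ~= -10.1962 or z = -5 + 3*sqrt(3) ~= 0.1962.

z = -10.1962 or z = 0.1962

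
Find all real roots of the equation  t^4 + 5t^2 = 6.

t = -1 or t = 1

Let u = t^2. The equation becomes u^2 + 5u - 6 = 0.
Factor: (u - 1)(u + 6) = 0, so u = 1 or u = -6.
t^2 = 1 gives t = +/-1.
t^2 = -6 < 0 has no real solution.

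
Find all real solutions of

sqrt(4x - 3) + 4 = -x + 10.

Isolate the radical: sqrt(4x - 3) = -x + 6.
Square both sides: 4x - 3 = (-x + 6)^2.
Expand and rearrange: x^2 - 16x + 39 = 0.
Solving gives x = 13 or x = 3.
Check each candidate in the original equation:
  x = 13: sqrt(49) = 7, while -x + 6 = -7 — extraneous.
  x = 3: sqrt(9) = 3, while -x + 6 = 3 — valid.

x = 3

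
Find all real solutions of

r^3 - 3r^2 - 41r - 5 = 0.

r = -5 or r = -0.1231 or r = 8.1231

Possible rational roots are divisors of -5. Testing r = -5 gives 0, so (r + 5) is a factor.
Divide: r^3 - 3r^2 - 41r - 5 = (r + 5)(r^2 - 8r - 1).
Apply the quadratic formula to r^2 - 8r - 1 = 0: r = (8 +/- sqrt(68))/2, i.e. r ~= 8.1231 or r ~= -0.1231.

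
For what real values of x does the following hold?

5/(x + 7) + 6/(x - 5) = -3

x = -8.9457 or x = 3.279

Multiply both sides by (x + 7)(x - 5):
5(x - 5) + 6(x + 7) = -3(x + 7)(x - 5).
Expand and collect terms: -3x^2 - 17x + 88 = 0.
By the quadratic formula, x = (17 +/- sqrt(1345)) / -6, so x ~= -8.9457 or x ~= 3.279.
Neither value makes a denominator zero (x != -7, x != 5), so both are valid.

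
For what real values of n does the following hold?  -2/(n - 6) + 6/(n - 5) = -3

Multiply both sides by (n - 6)(n - 5):
-2(n - 5) + 6(n - 6) = -3(n - 6)(n - 5).
Expand and collect terms: -3n² + 29n - 64 = 0.
By the quadratic formula, n = (-29 ± √73) / -6, so n ≈ 3.4093 or n ≈ 6.2573.
Neither value makes a denominator zero (n ≠ 6, n ≠ 5), so both are valid.

n = 3.4093 or n = 6.2573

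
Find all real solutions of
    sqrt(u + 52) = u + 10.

Square both sides: u + 52 = (u + 10)^2.
Expand and rearrange: u^2 + 19u + 48 = 0.
Solving gives u = -3 or u = -16.
Check each candidate in the original equation:
  u = -3: sqrt(49) = 7, while u + 10 = 7 — valid.
  u = -16: sqrt(36) = 6, while u + 10 = -6 — extraneous.

u = -3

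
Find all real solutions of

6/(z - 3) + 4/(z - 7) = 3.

Multiply both sides by (z - 3)(z - 7):
6(z - 7) + 4(z - 3) = 3(z - 3)(z - 7).
Expand and collect terms: 3z² - 40z + 117 = 0.
Factor or apply the quadratic formula: z = 9 or z = 4.3333.
Neither value makes a denominator zero (z ≠ 3, z ≠ 7), so both are valid.

z = 4.3333 or z = 9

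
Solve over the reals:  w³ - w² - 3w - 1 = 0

w = -1 or w = -0.4142 or w = 2.4142

Possible rational roots are divisors of -1. Testing w = -1 gives 0, so (w + 1) is a factor.
Divide: w³ - w² - 3w - 1 = (w + 1)(w² - 2w - 1).
Apply the quadratic formula to w² - 2w - 1 = 0: w = (2 ± √8)/2, i.e. w ≈ 2.4142 or w ≈ -0.4142.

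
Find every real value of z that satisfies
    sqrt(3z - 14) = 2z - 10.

Square both sides: 3z - 14 = (2z - 10)^2.
Expand and rearrange: 4z^2 - 43z + 114 = 0.
Solving gives z = 6 or z = 4.75.
Check each candidate in the original equation:
  z = 6: sqrt(4) = 2, while 2z - 10 = 2 — valid.
  z = 4.75: sqrt(0.25) = 0.5, while 2z - 10 = -0.5 — extraneous.

z = 6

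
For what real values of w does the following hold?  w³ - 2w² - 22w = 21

Rearrange: w³ - 2w² - 22w - 21 = 0.
Possible rational roots are divisors of -21. Testing w = -3 gives 0, so (w + 3) is a factor.
Divide: w³ - 2w² - 22w - 21 = (w + 3)(w² - 5w - 7).
Apply the quadratic formula to w² - 5w - 7 = 0: w = (5 ± √53)/2, i.e. w ≈ 6.1401 or w ≈ -1.1401.

w = -3 or w = -1.1401 or w = 6.1401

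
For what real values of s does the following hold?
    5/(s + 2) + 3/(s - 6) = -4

s = -3.3589 or s = 5.3589

Multiply both sides by (s + 2)(s - 6):
5(s - 6) + 3(s + 2) = -4(s + 2)(s - 6).
Expand and collect terms: -4s^2 + 8s + 72 = 0.
By the quadratic formula, s = (-8 +/- sqrt(1216)) / -8, so s ~= -3.3589 or s ~= 5.3589.
Neither value makes a denominator zero (s != -2, s != 6), so both are valid.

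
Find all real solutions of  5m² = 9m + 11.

m = -0.8349 or m = 2.6349

Rearrange to standard form: 5m² - 9m - 11 = 0.
Discriminant: (-9)² − 4·5·(-11) = 301.
Quadratic formula: m = (9 ± √301) / 10.
So m = 9/10 + √(301)/10 ≈ 2.6349 or m = 9/10 - √(301)/10 ≈ -0.8349.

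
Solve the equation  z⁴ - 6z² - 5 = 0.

Let u = z². The equation becomes u² - 6u - 5 = 0.
By the quadratic formula, u = 3 + √(14) or u = 3 - √(14).
z² = 3 + √(14) gives z = ±√(3 + √(14)) ≈ ±2.5965.
z² = 3 - √(14) < 0 has no real solution.

z = -2.5965 or z = 2.5965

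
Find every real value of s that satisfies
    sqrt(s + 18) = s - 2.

s = 7

Square both sides: s + 18 = (s - 2)^2.
Expand and rearrange: s^2 - 5s - 14 = 0.
Solving gives s = 7 or s = -2.
Check each candidate in the original equation:
  s = 7: sqrt(25) = 5, while s - 2 = 5 — valid.
  s = -2: sqrt(16) = 4, while s - 2 = -4 — extraneous.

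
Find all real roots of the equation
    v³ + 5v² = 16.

Rearrange: v³ + 5v² - 16 = 0.
Possible rational roots are divisors of -16. Testing v = -4 gives 0, so (v + 4) is a factor.
Divide: v³ + 5v² - 16 = (v + 4)(v² + v - 4).
Apply the quadratic formula to v² + v - 4 = 0: v = (-1 ± √17)/2, i.e. v ≈ 1.5616 or v ≈ -2.5616.

v = -4 or v = -2.5616 or v = 1.5616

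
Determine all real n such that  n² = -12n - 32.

Bring every term to one side: n² + 12n + 32 = 0.
Factor: (n + 8)(n + 4) = 0.
So n = -8 or n = -4.

n = -8 or n = -4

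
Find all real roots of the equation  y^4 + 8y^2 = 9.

y = -1 or y = 1

Let u = y^2. The equation becomes u^2 + 8u - 9 = 0.
Factor: (u + 9)(u - 1) = 0, so u = -9 or u = 1.
y^2 = -9 < 0 has no real solution.
y^2 = 1 gives y = +/-1.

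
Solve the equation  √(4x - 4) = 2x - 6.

Square both sides: 4x - 4 = (2x - 6)².
Expand and rearrange: 4x² - 28x + 40 = 0.
Solving gives x = 5 or x = 2.
Check each candidate in the original equation:
  x = 5: √(16) = 4, while 2x - 6 = 4 — valid.
  x = 2: √(4) = 2, while 2x - 6 = -2 — extraneous.

x = 5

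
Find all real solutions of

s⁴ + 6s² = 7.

s = -1 or s = 1

Let u = s². The equation becomes u² + 6u - 7 = 0.
Factor: (u + 7)(u - 1) = 0, so u = -7 or u = 1.
s² = -7 < 0 has no real solution.
s² = 1 gives s = ±1.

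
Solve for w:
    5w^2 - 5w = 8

w = -0.8601 or w = 1.8601

Rearrange to standard form: 5w^2 - 5w - 8 = 0.
Discriminant: (-5)^2 - 4*5*(-8) = 185.
Quadratic formula: w = (5 +/- sqrt(185)) / 10.
So w = 1/2 + sqrt(185)/10 ~= 1.8601 or w = 1/2 - sqrt(185)/10 ~= -0.8601.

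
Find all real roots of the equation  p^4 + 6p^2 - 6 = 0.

p = -0.9343 or p = 0.9343

Let u = p^2. The equation becomes u^2 + 6u - 6 = 0.
By the quadratic formula, u = -3 + sqrt(15) or u = -sqrt(15) - 3.
p^2 = -3 + sqrt(15) gives p = +/-sqrt(-3 + sqrt(15)) ~= +/-0.9343.
p^2 = -sqrt(15) - 3 < 0 has no real solution.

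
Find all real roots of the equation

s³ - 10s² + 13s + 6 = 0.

s = -0.3589 or s = 2 or s = 8.3589

Possible rational roots are divisors of 6. Testing s = 2 gives 0, so (s - 2) is a factor.
Divide: s³ - 10s² + 13s + 6 = (s - 2)(s² - 8s - 3).
Apply the quadratic formula to s² - 8s - 3 = 0: s = (8 ± √76)/2, i.e. s ≈ 8.3589 or s ≈ -0.3589.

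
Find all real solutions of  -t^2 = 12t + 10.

t = -11.099 or t = -0.901

Rearrange to standard form: -t^2 - 12t - 10 = 0.
Discriminant: (-12)^2 - 4*(-1)*(-10) = 104.
Quadratic formula: t = (12 +/- sqrt(104)) / (-2).
So t = -6 - sqrt(26) ~= -11.099 or t = -6 + sqrt(26) ~= -0.901.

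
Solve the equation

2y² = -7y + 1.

Rearrange to standard form: 2y² + 7y - 1 = 0.
Discriminant: (7)² − 4·2·(-1) = 57.
Quadratic formula: y = (-7 ± √57) / 4.
So y = -7/4 + √(57)/4 ≈ 0.1375 or y = -√(57)/4 - 7/4 ≈ -3.6375.

y = -3.6375 or y = 0.1375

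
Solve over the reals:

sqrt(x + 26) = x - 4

Square both sides: x + 26 = (x - 4)^2.
Expand and rearrange: x^2 - 9x - 10 = 0.
Solving gives x = 10 or x = -1.
Check each candidate in the original equation:
  x = 10: sqrt(36) = 6, while x - 4 = 6 — valid.
  x = -1: sqrt(25) = 5, while x - 4 = -5 — extraneous.

x = 10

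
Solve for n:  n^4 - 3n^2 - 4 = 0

n = -2 or n = 2

Let u = n^2. The equation becomes u^2 - 3u - 4 = 0.
Factor: (u + 1)(u - 4) = 0, so u = -1 or u = 4.
n^2 = -1 < 0 has no real solution.
n^2 = 4 gives n = +/-2.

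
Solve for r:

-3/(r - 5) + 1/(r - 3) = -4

Multiply both sides by (r - 5)(r - 3):
-3(r - 3) + (r - 5) = -4(r - 5)(r - 3).
Expand and collect terms: -4r² + 34r - 64 = 0.
By the quadratic formula, r = (-34 ± √132) / -8, so r ≈ 2.8139 or r ≈ 5.6861.
Neither value makes a denominator zero (r ≠ 5, r ≠ 3), so both are valid.

r = 2.8139 or r = 5.6861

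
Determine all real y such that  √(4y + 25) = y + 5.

Square both sides: 4y + 25 = (y + 5)².
Expand and rearrange: y² + 6y = 0.
Solving gives y = 0 or y = -6.
Check each candidate in the original equation:
  y = 0: √(25) = 5, while y + 5 = 5 — valid.
  y = -6: √(1) = 1, while y + 5 = -1 — extraneous.

y = 0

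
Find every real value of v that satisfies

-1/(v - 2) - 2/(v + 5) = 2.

Multiply both sides by (v - 2)(v + 5):
-(v + 5) - 2(v - 2) = 2(v - 2)(v + 5).
Expand and collect terms: 2v² + 9v - 19 = 0.
By the quadratic formula, v = (-9 ± √233) / 4, so v ≈ 1.5661 or v ≈ -6.0661.
Neither value makes a denominator zero (v ≠ 2, v ≠ -5), so both are valid.

v = -6.0661 or v = 1.5661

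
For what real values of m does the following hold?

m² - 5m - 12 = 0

Discriminant: (-5)² − 4·1·(-12) = 73.
Quadratic formula: m = (5 ± √73) / 2.
So m = 5/2 + √(73)/2 ≈ 6.772 or m = 5/2 - √(73)/2 ≈ -1.772.

m = -1.772 or m = 6.772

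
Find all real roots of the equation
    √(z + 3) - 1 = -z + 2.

Isolate the radical: √(z + 3) = -z + 3.
Square both sides: z + 3 = (-z + 3)².
Expand and rearrange: z² - 7z + 6 = 0.
Solving gives z = 6 or z = 1.
Check each candidate in the original equation:
  z = 6: √(9) = 3, while -z + 3 = -3 — extraneous.
  z = 1: √(4) = 2, while -z + 3 = 2 — valid.

z = 1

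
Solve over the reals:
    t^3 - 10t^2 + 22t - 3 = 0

Possible rational roots are divisors of -3. Testing t = 3 gives 0, so (t - 3) is a factor.
Divide: t^3 - 10t^2 + 22t - 3 = (t - 3)(t^2 - 7t + 1).
Apply the quadratic formula to t^2 - 7t + 1 = 0: t = (7 +/- sqrt(45))/2, i.e. t ~= 6.8541 or t ~= 0.1459.

t = 0.1459 or t = 3 or t = 6.8541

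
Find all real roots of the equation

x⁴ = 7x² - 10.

x = -2.2361 or x = -1.4142 or x = 1.4142 or x = 2.2361

Let u = x². The equation becomes u² - 7u + 10 = 0.
Factor: (u - 5)(u - 2) = 0, so u = 5 or u = 2.
x² = 5 gives x = ±√(5) ≈ ±2.2361.
x² = 2 gives x = ±√(2) ≈ ±1.4142.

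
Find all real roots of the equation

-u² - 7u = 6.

Bring every term to one side: -u² - 7u - 6 = 0.
Factor: -1(u + 6)(u + 1) = 0.
So u = -6 or u = -1.

u = -6 or u = -1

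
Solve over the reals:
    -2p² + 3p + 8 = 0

p = -1.386 or p = 2.886

Discriminant: (3)² − 4·(-2)·8 = 73.
Quadratic formula: p = (-3 ± √73) / (-4).
So p = 3/4 - √(73)/4 ≈ -1.386 or p = 3/4 + √(73)/4 ≈ 2.886.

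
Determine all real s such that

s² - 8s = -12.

Bring every term to one side: s² - 8s + 12 = 0.
Factor: (s - 2)(s - 6) = 0.
So s = 2 or s = 6.

s = 2 or s = 6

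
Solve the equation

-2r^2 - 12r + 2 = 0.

r = -6.1623 or r = 0.1623

Discriminant: (-12)^2 - 4*(-2)*2 = 160.
Quadratic formula: r = (12 +/- sqrt(160)) / (-4).
So r = -sqrt(10) - 3 ~= -6.1623 or r = -3 + sqrt(10) ~= 0.1623.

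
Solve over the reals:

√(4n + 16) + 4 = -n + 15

n = 5

Isolate the radical: √(4n + 16) = -n + 11.
Square both sides: 4n + 16 = (-n + 11)².
Expand and rearrange: n² - 26n + 105 = 0.
Solving gives n = 21 or n = 5.
Check each candidate in the original equation:
  n = 21: √(100) = 10, while -n + 11 = -10 — extraneous.
  n = 5: √(36) = 6, while -n + 11 = 6 — valid.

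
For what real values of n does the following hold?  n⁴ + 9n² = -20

Let u = n². The equation becomes u² + 9u + 20 = 0.
Factor: (u + 5)(u + 4) = 0, so u = -5 or u = -4.
n² = -5 < 0 has no real solution.
n² = -4 < 0 has no real solution.

No real solutions.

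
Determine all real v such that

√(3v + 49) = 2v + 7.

v = 0

Square both sides: 3v + 49 = (2v + 7)².
Expand and rearrange: 4v² + 25v = 0.
Solving gives v = 0 or v = -6.25.
Check each candidate in the original equation:
  v = 0: √(49) = 7, while 2v + 7 = 7 — valid.
  v = -6.25: √(30.25) = 5.5, while 2v + 7 = -5.5 — extraneous.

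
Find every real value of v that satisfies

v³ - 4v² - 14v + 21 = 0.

v = -3 or v = 1.2087 or v = 5.7913

Possible rational roots are divisors of 21. Testing v = -3 gives 0, so (v + 3) is a factor.
Divide: v³ - 4v² - 14v + 21 = (v + 3)(v² - 7v + 7).
Apply the quadratic formula to v² - 7v + 7 = 0: v = (7 ± √21)/2, i.e. v ≈ 5.7913 or v ≈ 1.2087.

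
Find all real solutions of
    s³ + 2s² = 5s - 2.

s = -3.5616 or s = 0.5616 or s = 1

Rearrange: s³ + 2s² - 5s + 2 = 0.
Possible rational roots are divisors of 2. Testing s = 1 gives 0, so (s - 1) is a factor.
Divide: s³ + 2s² - 5s + 2 = (s - 1)(s² + 3s - 2).
Apply the quadratic formula to s² + 3s - 2 = 0: s = (-3 ± √17)/2, i.e. s ≈ 0.5616 or s ≈ -3.5616.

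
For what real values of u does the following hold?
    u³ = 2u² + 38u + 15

Rearrange: u³ - 2u² - 38u - 15 = 0.
Possible rational roots are divisors of -15. Testing u = -5 gives 0, so (u + 5) is a factor.
Divide: u³ - 2u² - 38u - 15 = (u + 5)(u² - 7u - 3).
Apply the quadratic formula to u² - 7u - 3 = 0: u = (7 ± √61)/2, i.e. u ≈ 7.4051 or u ≈ -0.4051.

u = -5 or u = -0.4051 or u = 7.4051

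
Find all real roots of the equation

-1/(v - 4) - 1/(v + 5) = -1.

v = -4.1098 or v = 5.1098

Multiply both sides by (v - 4)(v + 5):
-(v + 5) - (v - 4) = -(v - 4)(v + 5).
Expand and collect terms: -v^2 + v + 21 = 0.
By the quadratic formula, v = (-1 +/- sqrt(85)) / -2, so v ~= -4.1098 or v ~= 5.1098.
Neither value makes a denominator zero (v != 4, v != -5), so both are valid.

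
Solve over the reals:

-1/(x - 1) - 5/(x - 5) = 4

x = 0.6492 or x = 3.8508

Multiply both sides by (x - 1)(x - 5):
-(x - 5) - 5(x - 1) = 4(x - 1)(x - 5).
Expand and collect terms: 4x² - 18x + 10 = 0.
By the quadratic formula, x = (18 ± √164) / 8, so x ≈ 3.8508 or x ≈ 0.6492.
Neither value makes a denominator zero (x ≠ 1, x ≠ 5), so both are valid.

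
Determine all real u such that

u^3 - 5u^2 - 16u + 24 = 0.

u = -3 or u = 1.1716 or u = 6.8284

Possible rational roots are divisors of 24. Testing u = -3 gives 0, so (u + 3) is a factor.
Divide: u^3 - 5u^2 - 16u + 24 = (u + 3)(u^2 - 8u + 8).
Apply the quadratic formula to u^2 - 8u + 8 = 0: u = (8 +/- sqrt(32))/2, i.e. u ~= 6.8284 or u ~= 1.1716.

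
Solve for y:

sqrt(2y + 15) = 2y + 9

y = -3

Square both sides: 2y + 15 = (2y + 9)^2.
Expand and rearrange: 4y^2 + 34y + 66 = 0.
Solving gives y = -3 or y = -5.5.
Check each candidate in the original equation:
  y = -3: sqrt(9) = 3, while 2y + 9 = 3 — valid.
  y = -5.5: sqrt(4) = 2, while 2y + 9 = -2 — extraneous.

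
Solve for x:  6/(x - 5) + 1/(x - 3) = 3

x = 3.1597 or x = 7.1736

Multiply both sides by (x - 5)(x - 3):
6(x - 3) + (x - 5) = 3(x - 5)(x - 3).
Expand and collect terms: 3x² - 31x + 68 = 0.
By the quadratic formula, x = (31 ± √145) / 6, so x ≈ 7.1736 or x ≈ 3.1597.
Neither value makes a denominator zero (x ≠ 5, x ≠ 3), so both are valid.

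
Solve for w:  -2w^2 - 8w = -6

Rearrange to standard form: -2w^2 - 8w + 6 = 0.
Discriminant: (-8)^2 - 4*(-2)*6 = 112.
Quadratic formula: w = (8 +/- sqrt(112)) / (-4).
So w = -sqrt(7) - 2 ~= -4.6458 or w = -2 + sqrt(7) ~= 0.6458.

w = -4.6458 or w = 0.6458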